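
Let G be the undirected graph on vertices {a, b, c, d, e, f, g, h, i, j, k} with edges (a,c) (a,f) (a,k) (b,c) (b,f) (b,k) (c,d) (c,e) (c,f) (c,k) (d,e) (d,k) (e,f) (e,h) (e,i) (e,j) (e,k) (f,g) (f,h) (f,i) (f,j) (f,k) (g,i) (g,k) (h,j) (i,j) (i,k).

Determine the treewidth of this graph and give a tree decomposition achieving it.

Treewidth 3.
One optimal decomposition is:
Bags: B1 = {e, f, i, k}  B2 = {e, f, i, j}  B3 = {c, e, f, k}  B4 = {e, f, h, j}  B5 = {c, d, e, k}  B6 = {a, c, f, k}  B7 = {f, g, i, k}  B8 = {b, c, f, k}
Tree: B1–B2, B1–B3, B2–B4, B3–B5, B3–B6, B1–B7, B3–B8

The largest bag has 4 vertices, giving width 3; this decomposition certifies tw(G) ≤ 3. Conversely, {c, d, e, k} is a clique of size 4, and the vertices of any clique must share a bag in every tree decomposition; so some bag has ≥ 4 vertices and tw(G) ≥ 3. Combining the bounds, tw(G) = 3.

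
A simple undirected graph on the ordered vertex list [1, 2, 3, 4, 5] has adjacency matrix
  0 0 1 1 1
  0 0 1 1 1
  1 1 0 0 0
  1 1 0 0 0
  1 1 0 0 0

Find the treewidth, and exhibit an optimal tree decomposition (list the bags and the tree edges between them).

Each bag holds 3 vertices, so the decomposition has width 2, which upper-bounds the treewidth. The edges 5–1–3–2–5 form a cycle, so G is not a tree and its treewidth is at least 2. Combining the bounds, tw(G) = 2.

Treewidth 2.
One optimal decomposition is:
Bags: B1 = {1, 2, 5}  B2 = {1, 2, 3}  B3 = {1, 2, 4}
Tree: B1–B2, B2–B3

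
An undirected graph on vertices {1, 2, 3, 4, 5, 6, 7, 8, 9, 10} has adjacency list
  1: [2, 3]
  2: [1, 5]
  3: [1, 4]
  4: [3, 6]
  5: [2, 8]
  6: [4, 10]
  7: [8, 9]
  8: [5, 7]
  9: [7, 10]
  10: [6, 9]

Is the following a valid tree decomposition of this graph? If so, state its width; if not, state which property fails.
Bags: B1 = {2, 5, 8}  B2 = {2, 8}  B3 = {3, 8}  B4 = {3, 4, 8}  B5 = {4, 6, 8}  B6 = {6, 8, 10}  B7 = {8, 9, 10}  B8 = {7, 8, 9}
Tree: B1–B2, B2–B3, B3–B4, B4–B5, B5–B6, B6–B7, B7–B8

A tree decomposition must satisfy three properties: every vertex lies in some bag; for every edge, both endpoints lie together in some bag; and for every vertex, the bags containing it form a connected subtree. Here vertex 1 appears in no bag, so the decomposition is invalid.

No — vertex 1 appears in no bag.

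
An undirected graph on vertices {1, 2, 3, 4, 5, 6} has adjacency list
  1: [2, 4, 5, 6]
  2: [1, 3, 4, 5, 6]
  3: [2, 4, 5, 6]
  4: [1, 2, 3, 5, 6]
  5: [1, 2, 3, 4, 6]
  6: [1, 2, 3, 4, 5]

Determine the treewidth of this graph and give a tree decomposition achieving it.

Treewidth 4.
Bags: B1 = {1, 2, 4, 5, 6}  B2 = {2, 3, 4, 5, 6}
Tree: B1–B2

Every bag has size at most 5, so the width is 5 − 1 = 4 and tw(G) ≤ 4. For the lower bound, the 5 vertices {1, 2, 4, 5, 6} are pairwise adjacent, and any tree decomposition puts a clique entirely inside one bag — forcing width ≥ 4. Therefore the treewidth is 4.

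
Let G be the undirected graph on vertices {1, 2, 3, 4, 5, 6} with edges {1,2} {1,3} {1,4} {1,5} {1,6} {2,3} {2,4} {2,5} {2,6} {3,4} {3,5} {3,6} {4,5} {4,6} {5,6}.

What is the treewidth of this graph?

5

A width-5 tree decomposition is:
Bags: B1 = {1, 2, 3, 4, 5, 6}
Tree: (single bag)
A single bag containing all 6 vertices is trivially a valid decomposition of width 5. Conversely, {1, 2, 3, 4, 5, 6} is a clique of size 6, and the vertices of any clique must share a bag in every tree decomposition; so some bag has ≥ 6 vertices and tw(G) ≥ 5. Combining the bounds, tw(G) = 5.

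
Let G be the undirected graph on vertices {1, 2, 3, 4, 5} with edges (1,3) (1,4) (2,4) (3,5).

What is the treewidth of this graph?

1

A width-1 tree decomposition is:
Bags: B1 = {3, 5}  B2 = {1, 3}  B3 = {1, 4}  B4 = {2, 4}
Tree: B1–B2, B2–B3, B3–B4
Each bag holds 2 vertices, so the decomposition has width 1, which upper-bounds the treewidth. Since G has at least one edge (e.g. 5–3), it is not an edgeless graph, so tw(G) ≥ 1. Combining the bounds, tw(G) = 1.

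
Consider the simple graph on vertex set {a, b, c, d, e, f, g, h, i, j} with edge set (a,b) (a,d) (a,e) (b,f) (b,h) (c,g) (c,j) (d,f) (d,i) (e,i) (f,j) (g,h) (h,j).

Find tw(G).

A width-2 tree decomposition is:
Bags: B1 = {d, e, i}  B2 = {a, d, e}  B3 = {a, d, f}  B4 = {a, b, f}  B5 = {b, f, j}  B6 = {b, h, j}  B7 = {c, h, j}  B8 = {c, g, h}
Tree: B1–B2, B2–B3, B3–B4, B4–B5, B5–B6, B6–B7, B7–B8
The largest bag has 3 vertices, giving width 2; this decomposition certifies tw(G) ≤ 2. For the lower bound, G contains the cycle i–e–a–d–i, so G is not a forest; only forests have treewidth ≤ 1, hence tw(G) ≥ 2. Hence tw(G) = 2 exactly.

2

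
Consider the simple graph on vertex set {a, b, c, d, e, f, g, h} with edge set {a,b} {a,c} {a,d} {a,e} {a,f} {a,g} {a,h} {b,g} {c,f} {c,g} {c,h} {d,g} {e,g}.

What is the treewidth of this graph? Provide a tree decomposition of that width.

Treewidth 2.
One such decomposition:
Bags: B1 = {a, e, g}  B2 = {a, c, g}  B3 = {a, c, h}  B4 = {a, c, f}  B5 = {a, d, g}  B6 = {a, b, g}
Tree: B1–B2, B2–B3, B3–B4, B1–B5, B2–B6

Each bag holds 3 vertices, so the decomposition has width 2, which upper-bounds the treewidth. For the lower bound, the 3 vertices {a, d, g} are pairwise adjacent, and any tree decomposition puts a clique entirely inside one bag — forcing width ≥ 2. Therefore the treewidth is 2.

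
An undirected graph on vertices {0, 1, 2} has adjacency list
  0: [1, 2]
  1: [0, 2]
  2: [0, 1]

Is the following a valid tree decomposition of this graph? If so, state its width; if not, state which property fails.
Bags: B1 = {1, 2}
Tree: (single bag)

No — vertex 0 appears in no bag.

A tree decomposition must satisfy three properties: every vertex lies in some bag; for every edge, both endpoints lie together in some bag; and for every vertex, the bags containing it form a connected subtree. Here vertex 0 appears in no bag, so the decomposition is invalid.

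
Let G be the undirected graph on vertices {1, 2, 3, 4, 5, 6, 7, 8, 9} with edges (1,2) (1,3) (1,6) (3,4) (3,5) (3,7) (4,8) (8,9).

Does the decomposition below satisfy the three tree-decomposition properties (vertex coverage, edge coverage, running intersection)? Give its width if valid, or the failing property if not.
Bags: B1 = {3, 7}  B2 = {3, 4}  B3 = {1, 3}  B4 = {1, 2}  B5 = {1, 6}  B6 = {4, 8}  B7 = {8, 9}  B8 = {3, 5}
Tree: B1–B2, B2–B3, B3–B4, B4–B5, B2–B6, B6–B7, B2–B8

Every vertex of G appears in some bag (union = {1, 2, 3, 4, 5, 6, 7, 8, 9}); every edge is covered by a bag; and for each vertex v the set of bags containing v is connected in the bag tree. The decomposition is therefore valid. The largest bag has 2 vertices, so the width is 1.

Yes; width 1.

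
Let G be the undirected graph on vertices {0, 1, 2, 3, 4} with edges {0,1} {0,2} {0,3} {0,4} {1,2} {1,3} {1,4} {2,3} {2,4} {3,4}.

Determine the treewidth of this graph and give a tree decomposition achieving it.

With just one bag of size 5, the width is 5 − 1 = 4, so tw(G) ≤ 4. For the lower bound, the 5 vertices {0, 1, 2, 3, 4} are pairwise adjacent, and any tree decomposition puts a clique entirely inside one bag — forcing width ≥ 4. Therefore the treewidth is 4.

Treewidth 4.
One optimal decomposition is:
Bags: B1 = {0, 1, 2, 3, 4}
Tree: (single bag)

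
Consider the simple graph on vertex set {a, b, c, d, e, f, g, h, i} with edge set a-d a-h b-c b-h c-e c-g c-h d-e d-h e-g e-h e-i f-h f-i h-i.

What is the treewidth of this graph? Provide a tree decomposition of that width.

The largest bag has 3 vertices, giving width 2; this decomposition certifies tw(G) ≤ 2. Conversely, {c, e, g} is a clique of size 3, and the vertices of any clique must share a bag in every tree decomposition; so some bag has ≥ 3 vertices and tw(G) ≥ 2. Therefore the treewidth is 2.

Treewidth 2.
Bags: B1 = {b, c, h}  B2 = {c, e, h}  B3 = {d, e, h}  B4 = {e, h, i}  B5 = {a, d, h}  B6 = {f, h, i}  B7 = {c, e, g}
Tree: B1–B2, B2–B3, B2–B4, B3–B5, B4–B6, B2–B7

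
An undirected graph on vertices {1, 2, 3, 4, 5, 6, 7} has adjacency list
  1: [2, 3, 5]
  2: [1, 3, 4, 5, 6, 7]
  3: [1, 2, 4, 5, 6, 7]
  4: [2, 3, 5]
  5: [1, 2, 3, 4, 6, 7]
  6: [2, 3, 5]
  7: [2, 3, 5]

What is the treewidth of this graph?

3

A width-3 tree decomposition is:
Bags: B1 = {2, 3, 5, 6}  B2 = {1, 2, 3, 5}  B3 = {2, 3, 4, 5}  B4 = {2, 3, 5, 7}
Tree: B1–B2, B1–B3, B3–B4
Every bag has size at most 4, so the width is 4 − 1 = 3 and tw(G) ≤ 3. For the lower bound, the 4 vertices {1, 2, 3, 5} are pairwise adjacent, and any tree decomposition puts a clique entirely inside one bag — forcing width ≥ 3. The upper and lower bounds meet at 3, so that is the treewidth.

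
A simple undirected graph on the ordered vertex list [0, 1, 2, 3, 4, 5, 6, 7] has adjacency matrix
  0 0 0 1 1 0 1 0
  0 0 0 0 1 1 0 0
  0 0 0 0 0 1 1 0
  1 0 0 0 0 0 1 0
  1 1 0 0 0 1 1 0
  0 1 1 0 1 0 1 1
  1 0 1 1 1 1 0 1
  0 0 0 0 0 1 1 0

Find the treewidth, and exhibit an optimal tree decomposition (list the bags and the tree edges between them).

Treewidth 2.
Bags: B1 = {4, 5, 6}  B2 = {5, 6, 7}  B3 = {2, 5, 6}  B4 = {1, 4, 5}  B5 = {0, 4, 6}  B6 = {0, 3, 6}
Tree: B1–B2, B1–B3, B1–B4, B1–B5, B5–B6

The largest bag has 3 vertices, giving width 2; this decomposition certifies tw(G) ≤ 2. For the lower bound, the 3 vertices {1, 4, 5} are pairwise adjacent, and any tree decomposition puts a clique entirely inside one bag — forcing width ≥ 2. Combining the bounds, tw(G) = 2.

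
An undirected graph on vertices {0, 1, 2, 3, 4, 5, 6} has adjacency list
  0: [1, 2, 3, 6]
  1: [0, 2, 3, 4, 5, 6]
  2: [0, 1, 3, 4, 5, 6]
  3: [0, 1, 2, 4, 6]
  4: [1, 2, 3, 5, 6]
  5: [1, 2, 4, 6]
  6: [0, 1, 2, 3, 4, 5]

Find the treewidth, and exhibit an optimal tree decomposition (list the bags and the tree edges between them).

Treewidth 4.
One such decomposition:
Bags: B1 = {1, 2, 4, 5, 6}  B2 = {1, 2, 3, 4, 6}  B3 = {0, 1, 2, 3, 6}
Tree: B1–B2, B2–B3

Every bag has size at most 5, so the width is 5 − 1 = 4 and tw(G) ≤ 4. Conversely, {0, 1, 2, 3, 6} is a clique of size 5, and the vertices of any clique must share a bag in every tree decomposition; so some bag has ≥ 5 vertices and tw(G) ≥ 4. Therefore the treewidth is 4.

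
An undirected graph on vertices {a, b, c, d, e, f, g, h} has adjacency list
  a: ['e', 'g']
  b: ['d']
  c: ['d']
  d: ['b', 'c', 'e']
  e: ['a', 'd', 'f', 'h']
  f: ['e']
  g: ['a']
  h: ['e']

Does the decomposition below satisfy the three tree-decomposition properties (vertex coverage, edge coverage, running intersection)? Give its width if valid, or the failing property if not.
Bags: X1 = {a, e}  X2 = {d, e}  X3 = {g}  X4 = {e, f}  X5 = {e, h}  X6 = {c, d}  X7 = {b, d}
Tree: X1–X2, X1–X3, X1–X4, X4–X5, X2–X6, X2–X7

A tree decomposition must satisfy three properties: every vertex lies in some bag; for every edge, both endpoints lie together in some bag; and for every vertex, the bags containing it form a connected subtree. Here edge (a,g) lies in no bag, so the decomposition is invalid.

No — edge (a,g) lies in no bag.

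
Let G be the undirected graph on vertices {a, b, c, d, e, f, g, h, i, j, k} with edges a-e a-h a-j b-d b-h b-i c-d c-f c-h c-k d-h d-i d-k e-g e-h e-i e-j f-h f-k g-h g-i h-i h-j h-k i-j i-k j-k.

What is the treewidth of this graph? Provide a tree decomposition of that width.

Each bag holds 4 vertices, so the decomposition has width 3, which upper-bounds the treewidth. For the lower bound, the 4 vertices {a, e, h, j} are pairwise adjacent, and any tree decomposition puts a clique entirely inside one bag — forcing width ≥ 3. Therefore the treewidth is 3.

Treewidth 3.
One optimal decomposition is:
Bags: B1 = {c, d, h, k}  B2 = {d, h, i, k}  B3 = {h, i, j, k}  B4 = {e, h, i, j}  B5 = {a, e, h, j}  B6 = {b, d, h, i}  B7 = {c, f, h, k}  B8 = {e, g, h, i}
Tree: B1–B2, B2–B3, B3–B4, B4–B5, B2–B6, B1–B7, B4–B8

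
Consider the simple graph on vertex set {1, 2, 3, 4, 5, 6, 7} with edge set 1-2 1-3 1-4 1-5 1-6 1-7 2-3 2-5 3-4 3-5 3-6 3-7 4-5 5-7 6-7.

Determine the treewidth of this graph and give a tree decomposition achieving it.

Every bag has size at most 4, so the width is 4 − 1 = 3 and tw(G) ≤ 3. For the lower bound, the 4 vertices {1, 2, 3, 5} are pairwise adjacent, and any tree decomposition puts a clique entirely inside one bag — forcing width ≥ 3. The upper and lower bounds meet at 3, so that is the treewidth.

Treewidth 3.
One optimal decomposition is:
Bags: B1 = {1, 3, 5, 7}  B2 = {1, 3, 4, 5}  B3 = {1, 2, 3, 5}  B4 = {1, 3, 6, 7}
Tree: B1–B2, B2–B3, B1–B4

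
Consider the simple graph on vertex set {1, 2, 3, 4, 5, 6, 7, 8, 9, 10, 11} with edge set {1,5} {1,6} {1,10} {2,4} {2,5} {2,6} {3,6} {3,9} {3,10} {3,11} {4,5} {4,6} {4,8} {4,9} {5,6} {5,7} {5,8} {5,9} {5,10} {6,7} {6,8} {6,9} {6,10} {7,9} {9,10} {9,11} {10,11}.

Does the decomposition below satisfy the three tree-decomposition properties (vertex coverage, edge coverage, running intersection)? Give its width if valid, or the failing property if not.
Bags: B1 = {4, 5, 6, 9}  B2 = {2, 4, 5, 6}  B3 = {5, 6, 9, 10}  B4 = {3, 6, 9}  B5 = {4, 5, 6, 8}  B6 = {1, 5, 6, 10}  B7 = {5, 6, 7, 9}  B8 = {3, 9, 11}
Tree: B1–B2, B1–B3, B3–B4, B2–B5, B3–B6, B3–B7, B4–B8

No — edge (10,3) lies in no bag.

A tree decomposition must satisfy three properties: every vertex lies in some bag; for every edge, both endpoints lie together in some bag; and for every vertex, the bags containing it form a connected subtree. Here edge (10,3) lies in no bag, so the decomposition is invalid.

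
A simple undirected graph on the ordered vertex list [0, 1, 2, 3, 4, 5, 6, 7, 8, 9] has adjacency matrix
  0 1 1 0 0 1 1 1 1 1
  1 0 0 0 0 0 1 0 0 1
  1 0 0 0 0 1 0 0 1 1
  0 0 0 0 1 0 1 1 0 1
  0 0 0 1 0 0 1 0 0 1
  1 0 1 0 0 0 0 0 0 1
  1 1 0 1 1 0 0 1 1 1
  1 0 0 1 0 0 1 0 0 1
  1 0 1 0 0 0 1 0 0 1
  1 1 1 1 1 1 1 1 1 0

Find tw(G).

A width-3 tree decomposition is:
Bags: B1 = {0, 6, 8, 9}  B2 = {0, 2, 8, 9}  B3 = {0, 1, 6, 9}  B4 = {0, 2, 5, 9}  B5 = {0, 6, 7, 9}  B6 = {3, 6, 7, 9}  B7 = {3, 4, 6, 9}
Tree: B1–B2, B1–B3, B2–B4, B3–B5, B5–B6, B6–B7
The largest bag has 4 vertices, giving width 3; this decomposition certifies tw(G) ≤ 3. Conversely, {0, 2, 8, 9} is a clique of size 4, and the vertices of any clique must share a bag in every tree decomposition; so some bag has ≥ 4 vertices and tw(G) ≥ 3. Therefore the treewidth is 3.

3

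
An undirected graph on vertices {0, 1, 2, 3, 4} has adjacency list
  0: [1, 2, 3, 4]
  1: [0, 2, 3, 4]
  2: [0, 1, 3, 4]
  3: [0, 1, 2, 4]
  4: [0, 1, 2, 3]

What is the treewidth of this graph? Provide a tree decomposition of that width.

Treewidth 4.
One such decomposition:
Bags: B1 = {0, 1, 2, 3, 4}
Tree: (single bag)

With just one bag of size 5, the width is 5 − 1 = 4, so tw(G) ≤ 4. Conversely, {0, 1, 2, 3, 4} is a clique of size 5, and the vertices of any clique must share a bag in every tree decomposition; so some bag has ≥ 5 vertices and tw(G) ≥ 4. Therefore the treewidth is 4.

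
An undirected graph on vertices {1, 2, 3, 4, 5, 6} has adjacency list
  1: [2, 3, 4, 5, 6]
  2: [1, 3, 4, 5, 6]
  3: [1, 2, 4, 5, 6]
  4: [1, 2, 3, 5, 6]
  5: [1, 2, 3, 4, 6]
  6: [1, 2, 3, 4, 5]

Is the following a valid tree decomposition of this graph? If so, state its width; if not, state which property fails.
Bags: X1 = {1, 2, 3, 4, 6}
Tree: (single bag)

No — vertex 5 appears in no bag.

A tree decomposition must satisfy three properties: every vertex lies in some bag; for every edge, both endpoints lie together in some bag; and for every vertex, the bags containing it form a connected subtree. Here vertex 5 appears in no bag, so the decomposition is invalid.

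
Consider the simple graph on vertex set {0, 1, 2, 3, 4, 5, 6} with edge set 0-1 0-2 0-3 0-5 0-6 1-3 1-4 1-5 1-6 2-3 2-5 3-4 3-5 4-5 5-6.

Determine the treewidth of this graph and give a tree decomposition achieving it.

Each bag holds 4 vertices, so the decomposition has width 3, which upper-bounds the treewidth. Conversely, {0, 1, 3, 5} is a clique of size 4, and the vertices of any clique must share a bag in every tree decomposition; so some bag has ≥ 4 vertices and tw(G) ≥ 3. Combining the bounds, tw(G) = 3.

Treewidth 3.
Bags: B1 = {0, 1, 3, 5}  B2 = {0, 1, 5, 6}  B3 = {0, 2, 3, 5}  B4 = {1, 3, 4, 5}
Tree: B1–B2, B1–B3, B1–B4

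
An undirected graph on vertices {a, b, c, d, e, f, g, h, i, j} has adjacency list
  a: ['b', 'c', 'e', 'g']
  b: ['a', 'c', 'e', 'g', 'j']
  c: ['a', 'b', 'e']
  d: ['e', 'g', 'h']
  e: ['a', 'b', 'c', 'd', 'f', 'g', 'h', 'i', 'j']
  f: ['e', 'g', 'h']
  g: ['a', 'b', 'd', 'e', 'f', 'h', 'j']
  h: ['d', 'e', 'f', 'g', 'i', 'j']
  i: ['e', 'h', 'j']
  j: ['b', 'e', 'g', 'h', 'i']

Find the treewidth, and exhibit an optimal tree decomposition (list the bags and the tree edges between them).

Treewidth 3.
One such decomposition:
Bags: B1 = {e, g, h, j}  B2 = {b, e, g, j}  B3 = {d, e, g, h}  B4 = {e, f, g, h}  B5 = {a, b, e, g}  B6 = {e, h, i, j}  B7 = {a, b, c, e}
Tree: B1–B2, B1–B3, B3–B4, B2–B5, B1–B6, B5–B7

Each bag holds 4 vertices, so the decomposition has width 3, which upper-bounds the treewidth. Conversely, {d, e, g, h} is a clique of size 4, and the vertices of any clique must share a bag in every tree decomposition; so some bag has ≥ 4 vertices and tw(G) ≥ 3. Therefore the treewidth is 3.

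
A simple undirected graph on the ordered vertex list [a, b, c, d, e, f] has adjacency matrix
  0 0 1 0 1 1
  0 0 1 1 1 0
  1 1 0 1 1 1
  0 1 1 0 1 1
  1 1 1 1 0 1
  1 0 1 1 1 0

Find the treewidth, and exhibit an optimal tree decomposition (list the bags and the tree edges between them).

Every bag has size at most 4, so the width is 4 − 1 = 3 and tw(G) ≤ 3. On the other hand G contains the 4-clique {c, d, e, f}. A clique must lie in a single bag of any decomposition, so no decomposition can have width below 3. Combining the bounds, tw(G) = 3.

Treewidth 3.
One such decomposition:
Bags: B1 = {c, d, e, f}  B2 = {b, c, d, e}  B3 = {a, c, e, f}
Tree: B1–B2, B1–B3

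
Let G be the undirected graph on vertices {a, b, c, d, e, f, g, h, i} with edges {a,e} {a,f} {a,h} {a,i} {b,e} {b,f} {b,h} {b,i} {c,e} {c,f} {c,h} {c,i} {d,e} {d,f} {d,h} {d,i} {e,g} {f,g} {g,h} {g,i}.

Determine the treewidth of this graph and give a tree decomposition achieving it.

Treewidth 4.
One such decomposition:
Bags: B1 = {d, e, f, h, i}  B2 = {c, e, f, h, i}  B3 = {b, e, f, h, i}  B4 = {e, f, g, h, i}  B5 = {a, e, f, h, i}
Tree: B1–B2, B2–B3, B3–B4, B4–B5

Each bag holds 5 vertices, so the decomposition has width 4, which upper-bounds the treewidth. For the lower bound: the 5 vertex sets {d,h}, {c,e}, {b,i}, {f}, {g} are disjoint, each induces a connected subgraph, and every pair is joined by at least one edge of G. Contracting each set to a single vertex therefore yields K_{5} as a minor, and since treewidth is minor-monotone, tw(G) ≥ tw(K_{5}) = 4. Therefore the treewidth is 4.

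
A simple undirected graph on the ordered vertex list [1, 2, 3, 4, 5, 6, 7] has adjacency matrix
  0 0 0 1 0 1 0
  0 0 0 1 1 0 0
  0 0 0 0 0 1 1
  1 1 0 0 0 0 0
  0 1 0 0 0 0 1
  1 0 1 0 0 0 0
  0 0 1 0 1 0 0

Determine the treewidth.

2

A width-2 tree decomposition is:
Bags: B1 = {2, 4, 5}  B2 = {1, 4, 5}  B3 = {1, 5, 6}  B4 = {3, 5, 6}  B5 = {3, 5, 7}
Tree: B1–B2, B2–B3, B3–B4, B4–B5
Every bag has size at most 3, so the width is 3 − 1 = 2 and tw(G) ≤ 2. The edges 5–2–4–1–6–3–7–5 form a cycle, so G is not a tree and its treewidth is at least 2. Combining the bounds, tw(G) = 2.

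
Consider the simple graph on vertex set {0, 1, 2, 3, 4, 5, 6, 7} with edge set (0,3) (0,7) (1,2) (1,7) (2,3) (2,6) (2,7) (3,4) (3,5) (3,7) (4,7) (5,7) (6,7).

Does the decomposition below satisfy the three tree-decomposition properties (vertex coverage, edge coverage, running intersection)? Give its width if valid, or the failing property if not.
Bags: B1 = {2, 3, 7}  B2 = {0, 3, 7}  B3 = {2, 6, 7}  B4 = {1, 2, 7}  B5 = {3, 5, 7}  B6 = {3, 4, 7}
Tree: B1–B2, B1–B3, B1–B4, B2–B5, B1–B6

Yes; width 2.

Checking the three conditions: (i) the bags cover all of {0, 1, 2, 3, 4, 5, 6, 7}; (ii) for each edge, some bag contains both endpoints; (iii) the bags containing any fixed vertex form a subtree. All hold, so the decomposition is valid with width 3 − 1 = 2.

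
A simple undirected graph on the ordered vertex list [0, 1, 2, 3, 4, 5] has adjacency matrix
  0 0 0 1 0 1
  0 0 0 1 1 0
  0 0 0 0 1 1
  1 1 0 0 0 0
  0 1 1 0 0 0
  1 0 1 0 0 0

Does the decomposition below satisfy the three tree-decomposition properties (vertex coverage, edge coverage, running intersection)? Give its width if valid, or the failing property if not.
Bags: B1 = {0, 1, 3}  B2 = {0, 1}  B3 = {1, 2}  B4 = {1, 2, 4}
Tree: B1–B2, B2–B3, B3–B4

A tree decomposition must satisfy three properties: every vertex lies in some bag; for every edge, both endpoints lie together in some bag; and for every vertex, the bags containing it form a connected subtree. Here vertex 5 appears in no bag, so the decomposition is invalid.

No — vertex 5 appears in no bag.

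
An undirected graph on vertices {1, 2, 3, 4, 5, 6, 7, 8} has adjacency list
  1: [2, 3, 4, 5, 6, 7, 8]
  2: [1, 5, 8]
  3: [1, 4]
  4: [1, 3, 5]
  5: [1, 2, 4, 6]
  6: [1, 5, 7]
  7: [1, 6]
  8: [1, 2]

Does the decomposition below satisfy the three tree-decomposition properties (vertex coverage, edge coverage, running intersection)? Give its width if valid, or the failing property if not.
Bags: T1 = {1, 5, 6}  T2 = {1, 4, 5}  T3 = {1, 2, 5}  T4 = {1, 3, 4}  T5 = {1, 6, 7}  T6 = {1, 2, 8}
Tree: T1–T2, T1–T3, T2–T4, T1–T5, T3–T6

Yes; width 2.

Vertex coverage: the bags together contain {1, 2, 3, 4, 5, 6, 7, 8}, the full vertex set. Edge coverage: each edge of G has both endpoints in at least one bag. Running intersection: for every vertex, the bags containing it form a connected subtree. All three properties hold, so this is a valid tree decomposition of width max|bag| − 1 = 2, and hence tw(G) ≤ 2.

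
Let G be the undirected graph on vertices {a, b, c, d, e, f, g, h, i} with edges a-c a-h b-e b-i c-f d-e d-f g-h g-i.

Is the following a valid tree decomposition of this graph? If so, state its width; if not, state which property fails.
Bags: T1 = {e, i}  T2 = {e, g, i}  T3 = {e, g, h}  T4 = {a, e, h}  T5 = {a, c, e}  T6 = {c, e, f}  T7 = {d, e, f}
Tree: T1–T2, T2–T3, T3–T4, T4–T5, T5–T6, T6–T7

No — vertex b appears in no bag.

A tree decomposition must satisfy three properties: every vertex lies in some bag; for every edge, both endpoints lie together in some bag; and for every vertex, the bags containing it form a connected subtree. Here vertex b appears in no bag, so the decomposition is invalid.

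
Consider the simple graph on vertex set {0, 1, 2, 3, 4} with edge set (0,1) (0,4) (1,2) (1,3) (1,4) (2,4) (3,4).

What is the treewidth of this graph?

A width-2 tree decomposition is:
Bags: B1 = {1, 3, 4}  B2 = {1, 2, 4}  B3 = {0, 1, 4}
Tree: B1–B2, B1–B3
The largest bag has 3 vertices, giving width 2; this decomposition certifies tw(G) ≤ 2. On the other hand G contains the 3-clique {0, 1, 4}. A clique must lie in a single bag of any decomposition, so no decomposition can have width below 2. Hence tw(G) = 2 exactly.

2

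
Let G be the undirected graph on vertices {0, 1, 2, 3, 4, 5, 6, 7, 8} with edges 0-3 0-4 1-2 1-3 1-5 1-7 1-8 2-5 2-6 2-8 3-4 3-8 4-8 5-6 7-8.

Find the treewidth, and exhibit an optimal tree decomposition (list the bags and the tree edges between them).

Treewidth 2.
Bags: B1 = {3, 4, 8}  B2 = {1, 3, 8}  B3 = {0, 3, 4}  B4 = {1, 2, 8}  B5 = {1, 7, 8}  B6 = {1, 2, 5}  B7 = {2, 5, 6}
Tree: B1–B2, B1–B3, B2–B4, B4–B5, B4–B6, B6–B7

Each bag holds 3 vertices, so the decomposition has width 2, which upper-bounds the treewidth. For the lower bound, the 3 vertices {0, 3, 4} are pairwise adjacent, and any tree decomposition puts a clique entirely inside one bag — forcing width ≥ 2. Hence tw(G) = 2 exactly.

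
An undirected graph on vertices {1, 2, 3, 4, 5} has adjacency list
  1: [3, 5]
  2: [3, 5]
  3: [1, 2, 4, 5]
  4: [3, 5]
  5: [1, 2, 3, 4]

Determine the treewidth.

2

A width-2 tree decomposition is:
Bags: B1 = {2, 3, 5}  B2 = {1, 3, 5}  B3 = {3, 4, 5}
Tree: B1–B2, B2–B3
Each bag holds 3 vertices, so the decomposition has width 2, which upper-bounds the treewidth. Conversely, {1, 3, 5} is a clique of size 3, and the vertices of any clique must share a bag in every tree decomposition; so some bag has ≥ 3 vertices and tw(G) ≥ 2. Combining the bounds, tw(G) = 2.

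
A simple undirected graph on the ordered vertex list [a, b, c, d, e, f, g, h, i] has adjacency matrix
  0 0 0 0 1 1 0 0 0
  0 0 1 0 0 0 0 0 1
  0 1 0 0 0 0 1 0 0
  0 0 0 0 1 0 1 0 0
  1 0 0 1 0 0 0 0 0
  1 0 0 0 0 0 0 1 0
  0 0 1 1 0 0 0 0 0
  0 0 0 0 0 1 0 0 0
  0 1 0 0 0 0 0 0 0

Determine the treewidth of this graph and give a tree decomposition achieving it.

Treewidth 1.
Bags: B1 = {f, h}  B2 = {a, f}  B3 = {a, e}  B4 = {d, e}  B5 = {d, g}  B6 = {c, g}  B7 = {b, c}  B8 = {b, i}
Tree: B1–B2, B2–B3, B3–B4, B4–B5, B5–B6, B6–B7, B7–B8

Every bag has size at most 2, so the width is 2 − 1 = 1 and tw(G) ≤ 1. Any graph with an edge has treewidth ≥ 1, and G has the edge h–f. Therefore the treewidth is 1.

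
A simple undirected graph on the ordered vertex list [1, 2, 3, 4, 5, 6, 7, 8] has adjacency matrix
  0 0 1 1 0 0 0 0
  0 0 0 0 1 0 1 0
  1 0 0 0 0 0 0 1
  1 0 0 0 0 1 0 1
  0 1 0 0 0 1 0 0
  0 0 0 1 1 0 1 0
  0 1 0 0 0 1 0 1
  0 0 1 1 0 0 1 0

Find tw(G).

2

A width-2 tree decomposition is:
Bags: B1 = {1, 3, 4}  B2 = {3, 4, 8}  B3 = {4, 6, 8}  B4 = {6, 7, 8}  B5 = {5, 6, 7}  B6 = {2, 5, 7}
Tree: B1–B2, B2–B3, B3–B4, B4–B5, B5–B6
Each bag holds 3 vertices, so the decomposition has width 2, which upper-bounds the treewidth. Since 1–3–8–4–1 is a cycle in G, G is not acyclic. Forests are exactly the graphs of treewidth ≤ 1, so tw(G) ≥ 2. Hence tw(G) = 2 exactly.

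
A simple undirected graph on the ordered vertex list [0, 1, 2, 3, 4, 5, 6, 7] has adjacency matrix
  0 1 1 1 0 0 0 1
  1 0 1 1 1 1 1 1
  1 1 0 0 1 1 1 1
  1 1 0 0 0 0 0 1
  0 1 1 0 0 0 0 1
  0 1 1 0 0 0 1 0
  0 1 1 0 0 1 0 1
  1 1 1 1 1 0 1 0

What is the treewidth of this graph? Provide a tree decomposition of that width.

Every bag has size at most 4, so the width is 4 − 1 = 3 and tw(G) ≤ 3. Conversely, {1, 2, 5, 6} is a clique of size 4, and the vertices of any clique must share a bag in every tree decomposition; so some bag has ≥ 4 vertices and tw(G) ≥ 3. The upper and lower bounds meet at 3, so that is the treewidth.

Treewidth 3.
One such decomposition:
Bags: B1 = {0, 1, 2, 7}  B2 = {1, 2, 6, 7}  B3 = {1, 2, 5, 6}  B4 = {0, 1, 3, 7}  B5 = {1, 2, 4, 7}
Tree: B1–B2, B2–B3, B1–B4, B2–B5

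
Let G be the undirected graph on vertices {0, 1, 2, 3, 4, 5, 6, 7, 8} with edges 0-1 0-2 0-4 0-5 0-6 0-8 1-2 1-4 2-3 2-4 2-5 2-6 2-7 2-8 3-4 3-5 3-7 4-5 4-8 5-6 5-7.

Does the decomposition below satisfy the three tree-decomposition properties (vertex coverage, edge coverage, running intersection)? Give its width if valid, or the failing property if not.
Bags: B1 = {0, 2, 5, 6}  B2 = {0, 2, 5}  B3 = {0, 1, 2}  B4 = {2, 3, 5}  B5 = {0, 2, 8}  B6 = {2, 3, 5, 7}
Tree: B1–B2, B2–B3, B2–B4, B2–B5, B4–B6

A tree decomposition must satisfy three properties: every vertex lies in some bag; for every edge, both endpoints lie together in some bag; and for every vertex, the bags containing it form a connected subtree. Here vertex 4 appears in no bag, so the decomposition is invalid.

No — vertex 4 appears in no bag.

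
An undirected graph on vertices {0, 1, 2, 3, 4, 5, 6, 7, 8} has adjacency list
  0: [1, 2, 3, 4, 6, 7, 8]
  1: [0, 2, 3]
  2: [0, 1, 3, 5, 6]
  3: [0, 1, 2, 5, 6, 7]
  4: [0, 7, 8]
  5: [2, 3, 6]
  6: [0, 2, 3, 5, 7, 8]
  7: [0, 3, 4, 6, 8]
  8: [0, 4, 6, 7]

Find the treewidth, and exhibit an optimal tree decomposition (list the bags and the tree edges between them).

Every bag has size at most 4, so the width is 4 − 1 = 3 and tw(G) ≤ 3. For the lower bound, the 4 vertices {0, 4, 7, 8} are pairwise adjacent, and any tree decomposition puts a clique entirely inside one bag — forcing width ≥ 3. Therefore the treewidth is 3.

Treewidth 3.
Bags: B1 = {0, 3, 6, 7}  B2 = {0, 2, 3, 6}  B3 = {0, 6, 7, 8}  B4 = {0, 1, 2, 3}  B5 = {0, 4, 7, 8}  B6 = {2, 3, 5, 6}
Tree: B1–B2, B1–B3, B2–B4, B3–B5, B2–B6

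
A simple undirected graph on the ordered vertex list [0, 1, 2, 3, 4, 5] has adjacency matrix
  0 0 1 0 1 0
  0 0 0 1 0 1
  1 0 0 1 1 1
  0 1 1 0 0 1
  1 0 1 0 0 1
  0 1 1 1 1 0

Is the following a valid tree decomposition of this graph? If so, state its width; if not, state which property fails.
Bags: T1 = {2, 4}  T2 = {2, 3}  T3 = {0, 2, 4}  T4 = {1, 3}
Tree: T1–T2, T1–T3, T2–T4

A tree decomposition must satisfy three properties: every vertex lies in some bag; for every edge, both endpoints lie together in some bag; and for every vertex, the bags containing it form a connected subtree. Here vertex 5 appears in no bag, so the decomposition is invalid.

No — vertex 5 appears in no bag.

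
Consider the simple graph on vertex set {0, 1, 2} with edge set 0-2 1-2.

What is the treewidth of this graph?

A width-1 tree decomposition is:
Bags: B1 = {1, 2}  B2 = {0, 2}
Tree: B1–B2
Every bag has size at most 2, so the width is 2 − 1 = 1 and tw(G) ≤ 1. Since G has at least one edge (e.g. 2–1), it is not an edgeless graph, so tw(G) ≥ 1. Therefore the treewidth is 1.

1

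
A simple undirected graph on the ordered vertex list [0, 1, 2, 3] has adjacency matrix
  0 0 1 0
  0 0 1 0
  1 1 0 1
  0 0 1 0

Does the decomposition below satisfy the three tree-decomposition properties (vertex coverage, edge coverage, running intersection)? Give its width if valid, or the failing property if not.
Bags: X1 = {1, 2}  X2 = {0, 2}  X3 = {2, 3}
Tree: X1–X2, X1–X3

Yes; width 1.

Every vertex of G appears in some bag (union = {0, 1, 2, 3}); every edge is covered by a bag; and for each vertex v the set of bags containing v is connected in the bag tree. The decomposition is therefore valid. The largest bag has 2 vertices, so the width is 1.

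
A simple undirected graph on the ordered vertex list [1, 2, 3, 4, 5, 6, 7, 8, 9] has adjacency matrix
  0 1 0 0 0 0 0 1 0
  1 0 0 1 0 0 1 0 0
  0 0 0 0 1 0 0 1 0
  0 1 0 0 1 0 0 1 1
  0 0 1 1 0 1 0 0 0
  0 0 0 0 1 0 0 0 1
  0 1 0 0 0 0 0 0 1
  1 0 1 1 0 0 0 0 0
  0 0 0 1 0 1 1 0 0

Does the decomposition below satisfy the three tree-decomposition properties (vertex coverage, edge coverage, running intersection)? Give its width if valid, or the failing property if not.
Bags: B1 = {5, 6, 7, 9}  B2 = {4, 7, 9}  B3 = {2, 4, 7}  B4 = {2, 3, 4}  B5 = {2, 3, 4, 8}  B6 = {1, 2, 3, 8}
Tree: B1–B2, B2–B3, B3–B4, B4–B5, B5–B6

No — edge (5,4) lies in no bag.

A tree decomposition must satisfy three properties: every vertex lies in some bag; for every edge, both endpoints lie together in some bag; and for every vertex, the bags containing it form a connected subtree. Here edge (5,4) lies in no bag, so the decomposition is invalid.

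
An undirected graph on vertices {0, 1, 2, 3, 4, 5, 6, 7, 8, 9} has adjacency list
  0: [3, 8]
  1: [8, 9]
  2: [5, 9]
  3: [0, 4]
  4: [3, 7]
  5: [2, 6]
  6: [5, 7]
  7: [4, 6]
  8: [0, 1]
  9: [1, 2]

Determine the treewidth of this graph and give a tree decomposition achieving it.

Treewidth 2.
One such decomposition:
Bags: B1 = {0, 1, 8}  B2 = {0, 1, 3}  B3 = {1, 3, 4}  B4 = {1, 4, 7}  B5 = {1, 6, 7}  B6 = {1, 5, 6}  B7 = {1, 2, 5}  B8 = {1, 2, 9}
Tree: B1–B2, B2–B3, B3–B4, B4–B5, B5–B6, B6–B7, B7–B8

The largest bag has 3 vertices, giving width 2; this decomposition certifies tw(G) ≤ 2. The edges 1–8–0–3–4–7–6–5–2–9–1 form a cycle, so G is not a tree and its treewidth is at least 2. The upper and lower bounds meet at 2, so that is the treewidth.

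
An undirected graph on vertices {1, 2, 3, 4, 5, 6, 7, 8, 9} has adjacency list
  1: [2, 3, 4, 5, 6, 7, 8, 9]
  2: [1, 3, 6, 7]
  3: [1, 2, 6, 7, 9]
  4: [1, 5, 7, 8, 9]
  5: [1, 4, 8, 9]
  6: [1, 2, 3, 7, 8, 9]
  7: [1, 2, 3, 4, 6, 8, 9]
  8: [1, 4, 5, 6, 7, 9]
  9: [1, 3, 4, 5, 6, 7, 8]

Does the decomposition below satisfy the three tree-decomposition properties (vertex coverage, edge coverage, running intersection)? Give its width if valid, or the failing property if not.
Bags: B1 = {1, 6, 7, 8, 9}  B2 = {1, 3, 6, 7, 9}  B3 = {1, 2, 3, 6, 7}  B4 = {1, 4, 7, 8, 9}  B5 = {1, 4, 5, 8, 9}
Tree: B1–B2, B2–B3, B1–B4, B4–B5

Yes; width 4.

Every vertex of G appears in some bag (union = {1, 2, 3, 4, 5, 6, 7, 8, 9}); every edge is covered by a bag; and for each vertex v the set of bags containing v is connected in the bag tree. The decomposition is therefore valid. The largest bag has 5 vertices, so the width is 4.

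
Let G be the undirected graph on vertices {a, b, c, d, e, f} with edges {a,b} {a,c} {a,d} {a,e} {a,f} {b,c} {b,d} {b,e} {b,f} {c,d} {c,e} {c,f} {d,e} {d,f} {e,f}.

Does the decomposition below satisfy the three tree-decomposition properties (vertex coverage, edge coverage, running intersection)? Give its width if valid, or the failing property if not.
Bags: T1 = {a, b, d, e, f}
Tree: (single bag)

A tree decomposition must satisfy three properties: every vertex lies in some bag; for every edge, both endpoints lie together in some bag; and for every vertex, the bags containing it form a connected subtree. Here vertex c appears in no bag, so the decomposition is invalid.

No — vertex c appears in no bag.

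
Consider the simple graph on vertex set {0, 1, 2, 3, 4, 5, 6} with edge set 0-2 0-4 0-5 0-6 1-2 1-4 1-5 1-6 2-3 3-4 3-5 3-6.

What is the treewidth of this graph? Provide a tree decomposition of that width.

Treewidth 3.
One such decomposition:
Bags: B1 = {0, 1, 3, 4}  B2 = {0, 1, 3, 5}  B3 = {0, 1, 3, 6}  B4 = {0, 1, 2, 3}
Tree: B1–B2, B2–B3, B3–B4

Each bag holds 4 vertices, so the decomposition has width 3, which upper-bounds the treewidth. For the lower bound: the 4 vertex sets {3,4}, {1,5}, {0}, {6} are disjoint, each induces a connected subgraph, and every pair is joined by at least one edge of G. Contracting each set to a single vertex therefore yields K_{4} as a minor, and since treewidth is minor-monotone, tw(G) ≥ tw(K_{4}) = 3. The upper and lower bounds meet at 3, so that is the treewidth.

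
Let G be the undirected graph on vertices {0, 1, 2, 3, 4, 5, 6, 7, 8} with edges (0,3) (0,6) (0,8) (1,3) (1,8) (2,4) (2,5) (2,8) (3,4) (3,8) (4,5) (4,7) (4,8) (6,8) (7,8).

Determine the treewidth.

2

A width-2 tree decomposition is:
Bags: B1 = {1, 3, 8}  B2 = {3, 4, 8}  B3 = {2, 4, 8}  B4 = {0, 3, 8}  B5 = {4, 7, 8}  B6 = {0, 6, 8}  B7 = {2, 4, 5}
Tree: B1–B2, B2–B3, B1–B4, B2–B5, B4–B6, B3–B7
Each bag holds 3 vertices, so the decomposition has width 2, which upper-bounds the treewidth. Conversely, {2, 4, 8} is a clique of size 3, and the vertices of any clique must share a bag in every tree decomposition; so some bag has ≥ 3 vertices and tw(G) ≥ 2. Hence tw(G) = 2 exactly.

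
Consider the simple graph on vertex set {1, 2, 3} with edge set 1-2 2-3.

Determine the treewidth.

1

A width-1 tree decomposition is:
Bags: B1 = {2, 3}  B2 = {1, 2}
Tree: B1–B2
Each bag holds 2 vertices, so the decomposition has width 1, which upper-bounds the treewidth. Any graph with an edge has treewidth ≥ 1, and G has the edge 2–3. The upper and lower bounds meet at 1, so that is the treewidth.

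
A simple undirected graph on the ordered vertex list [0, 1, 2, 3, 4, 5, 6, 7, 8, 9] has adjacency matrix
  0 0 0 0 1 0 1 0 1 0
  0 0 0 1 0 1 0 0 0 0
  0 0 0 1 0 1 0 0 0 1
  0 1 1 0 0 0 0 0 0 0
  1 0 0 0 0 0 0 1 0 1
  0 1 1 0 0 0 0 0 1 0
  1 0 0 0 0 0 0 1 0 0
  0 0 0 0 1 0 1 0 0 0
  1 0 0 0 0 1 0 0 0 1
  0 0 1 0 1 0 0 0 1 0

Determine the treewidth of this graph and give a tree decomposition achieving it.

Treewidth 2.
One such decomposition:
Bags: B1 = {1, 2, 3}  B2 = {1, 2, 5}  B3 = {2, 5, 9}  B4 = {5, 8, 9}  B5 = {4, 8, 9}  B6 = {0, 4, 8}  B7 = {0, 4, 7}  B8 = {0, 6, 7}
Tree: B1–B2, B2–B3, B3–B4, B4–B5, B5–B6, B6–B7, B7–B8

Each bag holds 3 vertices, so the decomposition has width 2, which upper-bounds the treewidth. For the lower bound, G contains the cycle 3–1–5–2–3, so G is not a forest; only forests have treewidth ≤ 1, hence tw(G) ≥ 2. Combining the bounds, tw(G) = 2.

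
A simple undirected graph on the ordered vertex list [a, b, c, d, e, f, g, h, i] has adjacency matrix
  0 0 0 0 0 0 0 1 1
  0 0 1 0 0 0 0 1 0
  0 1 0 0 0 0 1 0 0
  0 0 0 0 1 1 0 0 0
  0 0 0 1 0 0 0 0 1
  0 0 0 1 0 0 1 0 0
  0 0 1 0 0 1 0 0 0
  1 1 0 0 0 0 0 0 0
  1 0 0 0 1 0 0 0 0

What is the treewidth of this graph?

2

A width-2 tree decomposition is:
Bags: B1 = {b, c, h}  B2 = {c, g, h}  B3 = {f, g, h}  B4 = {d, f, h}  B5 = {d, e, h}  B6 = {e, h, i}  B7 = {a, h, i}
Tree: B1–B2, B2–B3, B3–B4, B4–B5, B5–B6, B6–B7
Each bag holds 3 vertices, so the decomposition has width 2, which upper-bounds the treewidth. Since h–b–c–g–f–d–e–i–a–h is a cycle in G, G is not acyclic. Forests are exactly the graphs of treewidth ≤ 1, so tw(G) ≥ 2. The upper and lower bounds meet at 2, so that is the treewidth.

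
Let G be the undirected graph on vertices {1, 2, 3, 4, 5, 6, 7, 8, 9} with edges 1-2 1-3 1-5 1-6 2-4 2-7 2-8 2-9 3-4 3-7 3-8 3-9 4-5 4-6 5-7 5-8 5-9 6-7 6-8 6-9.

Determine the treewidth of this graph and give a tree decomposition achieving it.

Every bag has size at most 5, so the width is 5 − 1 = 4 and tw(G) ≤ 4. For the lower bound: the 5 vertex sets {3,4}, {5,9}, {6,7}, {2}, {8} are disjoint, each induces a connected subgraph, and every pair is joined by at least one edge of G. Contracting each set to a single vertex therefore yields K_{5} as a minor, and since treewidth is minor-monotone, tw(G) ≥ tw(K_{5}) = 4. Hence tw(G) = 4 exactly.

Treewidth 4.
One optimal decomposition is:
Bags: B1 = {2, 3, 4, 5, 6}  B2 = {2, 3, 5, 6, 9}  B3 = {2, 3, 5, 6, 7}  B4 = {2, 3, 5, 6, 8}  B5 = {1, 2, 3, 5, 6}
Tree: B1–B2, B2–B3, B3–B4, B4–B5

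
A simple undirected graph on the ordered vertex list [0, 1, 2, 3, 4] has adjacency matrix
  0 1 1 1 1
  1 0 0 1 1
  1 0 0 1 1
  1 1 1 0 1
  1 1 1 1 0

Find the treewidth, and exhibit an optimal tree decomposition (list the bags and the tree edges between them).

Treewidth 3.
Bags: B1 = {0, 1, 3, 4}  B2 = {0, 2, 3, 4}
Tree: B1–B2

The largest bag has 4 vertices, giving width 3; this decomposition certifies tw(G) ≤ 3. On the other hand G contains the 4-clique {0, 1, 3, 4}. A clique must lie in a single bag of any decomposition, so no decomposition can have width below 3. The upper and lower bounds meet at 3, so that is the treewidth.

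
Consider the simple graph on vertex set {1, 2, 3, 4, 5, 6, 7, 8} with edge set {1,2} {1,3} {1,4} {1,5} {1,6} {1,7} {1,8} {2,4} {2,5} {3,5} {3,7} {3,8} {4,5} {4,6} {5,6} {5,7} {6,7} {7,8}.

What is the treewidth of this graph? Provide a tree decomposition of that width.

Each bag holds 4 vertices, so the decomposition has width 3, which upper-bounds the treewidth. For the lower bound, the 4 vertices {1, 3, 7, 8} are pairwise adjacent, and any tree decomposition puts a clique entirely inside one bag — forcing width ≥ 3. Therefore the treewidth is 3.

Treewidth 3.
Bags: B1 = {1, 5, 6, 7}  B2 = {1, 4, 5, 6}  B3 = {1, 2, 4, 5}  B4 = {1, 3, 5, 7}  B5 = {1, 3, 7, 8}
Tree: B1–B2, B2–B3, B1–B4, B4–B5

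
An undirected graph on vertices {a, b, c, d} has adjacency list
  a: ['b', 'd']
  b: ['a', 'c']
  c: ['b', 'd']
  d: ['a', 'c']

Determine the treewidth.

2

A width-2 tree decomposition is:
Bags: B1 = {b, c, d}  B2 = {a, b, d}
Tree: B1–B2
The largest bag has 3 vertices, giving width 2; this decomposition certifies tw(G) ≤ 2. The edges b–c–d–a–b form a cycle, so G is not a tree and its treewidth is at least 2. Combining the bounds, tw(G) = 2.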